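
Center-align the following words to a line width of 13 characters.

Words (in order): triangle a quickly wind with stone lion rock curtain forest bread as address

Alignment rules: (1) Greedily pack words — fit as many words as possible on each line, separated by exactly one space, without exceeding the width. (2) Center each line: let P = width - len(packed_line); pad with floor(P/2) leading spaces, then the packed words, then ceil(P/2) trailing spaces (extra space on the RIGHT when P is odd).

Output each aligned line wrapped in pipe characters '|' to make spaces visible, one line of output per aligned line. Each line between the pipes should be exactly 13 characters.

Line 1: ['triangle', 'a'] (min_width=10, slack=3)
Line 2: ['quickly', 'wind'] (min_width=12, slack=1)
Line 3: ['with', 'stone'] (min_width=10, slack=3)
Line 4: ['lion', 'rock'] (min_width=9, slack=4)
Line 5: ['curtain'] (min_width=7, slack=6)
Line 6: ['forest', 'bread'] (min_width=12, slack=1)
Line 7: ['as', 'address'] (min_width=10, slack=3)

Answer: | triangle a  |
|quickly wind |
| with stone  |
|  lion rock  |
|   curtain   |
|forest bread |
| as address  |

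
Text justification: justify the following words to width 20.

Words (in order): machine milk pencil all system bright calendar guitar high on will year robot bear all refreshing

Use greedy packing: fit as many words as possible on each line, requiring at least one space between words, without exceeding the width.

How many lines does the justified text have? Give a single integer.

Line 1: ['machine', 'milk', 'pencil'] (min_width=19, slack=1)
Line 2: ['all', 'system', 'bright'] (min_width=17, slack=3)
Line 3: ['calendar', 'guitar', 'high'] (min_width=20, slack=0)
Line 4: ['on', 'will', 'year', 'robot'] (min_width=18, slack=2)
Line 5: ['bear', 'all', 'refreshing'] (min_width=19, slack=1)
Total lines: 5

Answer: 5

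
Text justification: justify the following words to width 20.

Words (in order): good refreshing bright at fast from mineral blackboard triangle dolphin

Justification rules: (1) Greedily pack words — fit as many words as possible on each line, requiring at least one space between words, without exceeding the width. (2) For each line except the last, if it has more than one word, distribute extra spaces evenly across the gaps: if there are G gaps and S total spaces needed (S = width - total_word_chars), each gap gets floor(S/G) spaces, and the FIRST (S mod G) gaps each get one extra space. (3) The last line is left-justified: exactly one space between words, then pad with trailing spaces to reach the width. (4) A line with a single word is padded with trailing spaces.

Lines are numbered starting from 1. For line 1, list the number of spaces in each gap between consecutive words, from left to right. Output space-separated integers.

Line 1: ['good', 'refreshing'] (min_width=15, slack=5)
Line 2: ['bright', 'at', 'fast', 'from'] (min_width=19, slack=1)
Line 3: ['mineral', 'blackboard'] (min_width=18, slack=2)
Line 4: ['triangle', 'dolphin'] (min_width=16, slack=4)

Answer: 6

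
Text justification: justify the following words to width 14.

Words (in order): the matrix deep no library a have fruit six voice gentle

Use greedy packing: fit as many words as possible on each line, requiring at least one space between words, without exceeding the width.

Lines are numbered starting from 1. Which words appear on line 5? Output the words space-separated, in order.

Line 1: ['the', 'matrix'] (min_width=10, slack=4)
Line 2: ['deep', 'no'] (min_width=7, slack=7)
Line 3: ['library', 'a', 'have'] (min_width=14, slack=0)
Line 4: ['fruit', 'six'] (min_width=9, slack=5)
Line 5: ['voice', 'gentle'] (min_width=12, slack=2)

Answer: voice gentle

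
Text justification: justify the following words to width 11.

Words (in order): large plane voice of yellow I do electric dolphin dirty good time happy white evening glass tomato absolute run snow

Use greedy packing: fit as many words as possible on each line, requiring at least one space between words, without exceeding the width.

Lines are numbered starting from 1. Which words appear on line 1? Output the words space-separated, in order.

Answer: large plane

Derivation:
Line 1: ['large', 'plane'] (min_width=11, slack=0)
Line 2: ['voice', 'of'] (min_width=8, slack=3)
Line 3: ['yellow', 'I', 'do'] (min_width=11, slack=0)
Line 4: ['electric'] (min_width=8, slack=3)
Line 5: ['dolphin'] (min_width=7, slack=4)
Line 6: ['dirty', 'good'] (min_width=10, slack=1)
Line 7: ['time', 'happy'] (min_width=10, slack=1)
Line 8: ['white'] (min_width=5, slack=6)
Line 9: ['evening'] (min_width=7, slack=4)
Line 10: ['glass'] (min_width=5, slack=6)
Line 11: ['tomato'] (min_width=6, slack=5)
Line 12: ['absolute'] (min_width=8, slack=3)
Line 13: ['run', 'snow'] (min_width=8, slack=3)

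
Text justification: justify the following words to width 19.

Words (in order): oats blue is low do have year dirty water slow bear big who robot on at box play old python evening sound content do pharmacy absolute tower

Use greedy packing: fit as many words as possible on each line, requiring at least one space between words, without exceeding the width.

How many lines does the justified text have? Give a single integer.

Answer: 8

Derivation:
Line 1: ['oats', 'blue', 'is', 'low', 'do'] (min_width=19, slack=0)
Line 2: ['have', 'year', 'dirty'] (min_width=15, slack=4)
Line 3: ['water', 'slow', 'bear', 'big'] (min_width=19, slack=0)
Line 4: ['who', 'robot', 'on', 'at', 'box'] (min_width=19, slack=0)
Line 5: ['play', 'old', 'python'] (min_width=15, slack=4)
Line 6: ['evening', 'sound'] (min_width=13, slack=6)
Line 7: ['content', 'do', 'pharmacy'] (min_width=19, slack=0)
Line 8: ['absolute', 'tower'] (min_width=14, slack=5)
Total lines: 8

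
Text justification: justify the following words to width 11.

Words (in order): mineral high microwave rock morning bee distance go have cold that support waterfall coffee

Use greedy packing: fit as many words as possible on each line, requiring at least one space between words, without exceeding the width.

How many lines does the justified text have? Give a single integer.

Line 1: ['mineral'] (min_width=7, slack=4)
Line 2: ['high'] (min_width=4, slack=7)
Line 3: ['microwave'] (min_width=9, slack=2)
Line 4: ['rock'] (min_width=4, slack=7)
Line 5: ['morning', 'bee'] (min_width=11, slack=0)
Line 6: ['distance', 'go'] (min_width=11, slack=0)
Line 7: ['have', 'cold'] (min_width=9, slack=2)
Line 8: ['that'] (min_width=4, slack=7)
Line 9: ['support'] (min_width=7, slack=4)
Line 10: ['waterfall'] (min_width=9, slack=2)
Line 11: ['coffee'] (min_width=6, slack=5)
Total lines: 11

Answer: 11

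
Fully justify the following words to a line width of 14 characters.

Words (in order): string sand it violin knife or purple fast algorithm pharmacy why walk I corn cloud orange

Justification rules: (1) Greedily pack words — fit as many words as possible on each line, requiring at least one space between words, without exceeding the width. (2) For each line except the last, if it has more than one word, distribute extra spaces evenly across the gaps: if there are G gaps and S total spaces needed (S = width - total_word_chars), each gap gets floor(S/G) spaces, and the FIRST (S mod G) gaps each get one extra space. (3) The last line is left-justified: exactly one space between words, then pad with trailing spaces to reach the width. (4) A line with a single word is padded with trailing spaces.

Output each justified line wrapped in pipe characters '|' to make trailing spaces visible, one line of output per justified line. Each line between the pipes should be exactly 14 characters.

Answer: |string sand it|
|violin   knife|
|or purple fast|
|algorithm     |
|pharmacy   why|
|walk   I  corn|
|cloud orange  |

Derivation:
Line 1: ['string', 'sand', 'it'] (min_width=14, slack=0)
Line 2: ['violin', 'knife'] (min_width=12, slack=2)
Line 3: ['or', 'purple', 'fast'] (min_width=14, slack=0)
Line 4: ['algorithm'] (min_width=9, slack=5)
Line 5: ['pharmacy', 'why'] (min_width=12, slack=2)
Line 6: ['walk', 'I', 'corn'] (min_width=11, slack=3)
Line 7: ['cloud', 'orange'] (min_width=12, slack=2)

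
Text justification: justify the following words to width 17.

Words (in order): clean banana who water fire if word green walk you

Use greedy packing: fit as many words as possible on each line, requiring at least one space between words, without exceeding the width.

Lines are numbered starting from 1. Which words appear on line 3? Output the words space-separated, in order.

Answer: word green walk

Derivation:
Line 1: ['clean', 'banana', 'who'] (min_width=16, slack=1)
Line 2: ['water', 'fire', 'if'] (min_width=13, slack=4)
Line 3: ['word', 'green', 'walk'] (min_width=15, slack=2)
Line 4: ['you'] (min_width=3, slack=14)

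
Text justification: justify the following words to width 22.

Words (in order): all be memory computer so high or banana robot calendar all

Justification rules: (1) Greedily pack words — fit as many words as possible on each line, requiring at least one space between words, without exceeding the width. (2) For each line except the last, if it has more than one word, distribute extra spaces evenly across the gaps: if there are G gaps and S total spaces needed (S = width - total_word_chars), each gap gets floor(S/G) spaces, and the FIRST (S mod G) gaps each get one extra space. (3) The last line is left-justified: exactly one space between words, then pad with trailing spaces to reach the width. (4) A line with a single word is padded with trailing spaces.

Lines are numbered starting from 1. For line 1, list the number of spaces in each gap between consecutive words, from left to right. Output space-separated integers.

Line 1: ['all', 'be', 'memory', 'computer'] (min_width=22, slack=0)
Line 2: ['so', 'high', 'or', 'banana'] (min_width=17, slack=5)
Line 3: ['robot', 'calendar', 'all'] (min_width=18, slack=4)

Answer: 1 1 1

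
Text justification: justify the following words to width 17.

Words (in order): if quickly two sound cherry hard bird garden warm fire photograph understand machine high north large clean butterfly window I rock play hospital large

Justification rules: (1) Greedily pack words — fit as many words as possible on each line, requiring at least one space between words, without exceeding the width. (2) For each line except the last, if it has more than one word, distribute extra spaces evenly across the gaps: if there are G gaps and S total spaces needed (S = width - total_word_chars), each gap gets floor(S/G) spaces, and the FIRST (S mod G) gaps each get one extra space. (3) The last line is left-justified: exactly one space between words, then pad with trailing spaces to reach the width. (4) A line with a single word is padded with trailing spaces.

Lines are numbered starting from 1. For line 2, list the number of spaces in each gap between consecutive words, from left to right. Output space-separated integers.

Answer: 1 1

Derivation:
Line 1: ['if', 'quickly', 'two'] (min_width=14, slack=3)
Line 2: ['sound', 'cherry', 'hard'] (min_width=17, slack=0)
Line 3: ['bird', 'garden', 'warm'] (min_width=16, slack=1)
Line 4: ['fire', 'photograph'] (min_width=15, slack=2)
Line 5: ['understand'] (min_width=10, slack=7)
Line 6: ['machine', 'high'] (min_width=12, slack=5)
Line 7: ['north', 'large', 'clean'] (min_width=17, slack=0)
Line 8: ['butterfly', 'window'] (min_width=16, slack=1)
Line 9: ['I', 'rock', 'play'] (min_width=11, slack=6)
Line 10: ['hospital', 'large'] (min_width=14, slack=3)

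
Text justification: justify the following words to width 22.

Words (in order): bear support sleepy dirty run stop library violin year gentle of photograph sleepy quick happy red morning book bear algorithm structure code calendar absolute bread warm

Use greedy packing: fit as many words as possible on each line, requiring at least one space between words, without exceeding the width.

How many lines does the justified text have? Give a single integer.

Line 1: ['bear', 'support', 'sleepy'] (min_width=19, slack=3)
Line 2: ['dirty', 'run', 'stop', 'library'] (min_width=22, slack=0)
Line 3: ['violin', 'year', 'gentle', 'of'] (min_width=21, slack=1)
Line 4: ['photograph', 'sleepy'] (min_width=17, slack=5)
Line 5: ['quick', 'happy', 'red'] (min_width=15, slack=7)
Line 6: ['morning', 'book', 'bear'] (min_width=17, slack=5)
Line 7: ['algorithm', 'structure'] (min_width=19, slack=3)
Line 8: ['code', 'calendar', 'absolute'] (min_width=22, slack=0)
Line 9: ['bread', 'warm'] (min_width=10, slack=12)
Total lines: 9

Answer: 9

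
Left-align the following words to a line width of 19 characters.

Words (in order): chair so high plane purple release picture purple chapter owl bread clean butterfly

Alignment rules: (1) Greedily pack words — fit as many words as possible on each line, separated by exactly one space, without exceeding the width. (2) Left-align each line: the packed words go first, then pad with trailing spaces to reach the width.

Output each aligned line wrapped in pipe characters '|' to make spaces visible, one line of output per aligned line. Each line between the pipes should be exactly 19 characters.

Answer: |chair so high plane|
|purple release     |
|picture purple     |
|chapter owl bread  |
|clean butterfly    |

Derivation:
Line 1: ['chair', 'so', 'high', 'plane'] (min_width=19, slack=0)
Line 2: ['purple', 'release'] (min_width=14, slack=5)
Line 3: ['picture', 'purple'] (min_width=14, slack=5)
Line 4: ['chapter', 'owl', 'bread'] (min_width=17, slack=2)
Line 5: ['clean', 'butterfly'] (min_width=15, slack=4)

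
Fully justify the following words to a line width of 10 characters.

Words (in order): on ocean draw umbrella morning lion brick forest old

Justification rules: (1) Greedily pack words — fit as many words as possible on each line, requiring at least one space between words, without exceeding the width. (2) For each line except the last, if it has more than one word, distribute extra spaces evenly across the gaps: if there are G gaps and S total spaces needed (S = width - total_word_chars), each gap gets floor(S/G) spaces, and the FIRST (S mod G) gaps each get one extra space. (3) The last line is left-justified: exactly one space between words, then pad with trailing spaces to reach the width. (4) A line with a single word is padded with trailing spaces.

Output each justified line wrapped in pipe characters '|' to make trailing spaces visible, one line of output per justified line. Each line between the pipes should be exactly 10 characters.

Line 1: ['on', 'ocean'] (min_width=8, slack=2)
Line 2: ['draw'] (min_width=4, slack=6)
Line 3: ['umbrella'] (min_width=8, slack=2)
Line 4: ['morning'] (min_width=7, slack=3)
Line 5: ['lion', 'brick'] (min_width=10, slack=0)
Line 6: ['forest', 'old'] (min_width=10, slack=0)

Answer: |on   ocean|
|draw      |
|umbrella  |
|morning   |
|lion brick|
|forest old|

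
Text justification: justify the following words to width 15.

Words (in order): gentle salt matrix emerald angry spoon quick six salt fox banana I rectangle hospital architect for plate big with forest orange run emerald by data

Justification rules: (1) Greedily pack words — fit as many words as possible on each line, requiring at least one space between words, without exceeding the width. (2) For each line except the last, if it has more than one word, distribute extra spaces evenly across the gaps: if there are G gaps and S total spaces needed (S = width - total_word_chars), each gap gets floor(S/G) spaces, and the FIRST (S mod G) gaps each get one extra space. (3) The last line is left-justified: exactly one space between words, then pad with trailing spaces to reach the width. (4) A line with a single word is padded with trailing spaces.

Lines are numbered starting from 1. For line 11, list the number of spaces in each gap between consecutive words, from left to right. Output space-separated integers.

Line 1: ['gentle', 'salt'] (min_width=11, slack=4)
Line 2: ['matrix', 'emerald'] (min_width=14, slack=1)
Line 3: ['angry', 'spoon'] (min_width=11, slack=4)
Line 4: ['quick', 'six', 'salt'] (min_width=14, slack=1)
Line 5: ['fox', 'banana', 'I'] (min_width=12, slack=3)
Line 6: ['rectangle'] (min_width=9, slack=6)
Line 7: ['hospital'] (min_width=8, slack=7)
Line 8: ['architect', 'for'] (min_width=13, slack=2)
Line 9: ['plate', 'big', 'with'] (min_width=14, slack=1)
Line 10: ['forest', 'orange'] (min_width=13, slack=2)
Line 11: ['run', 'emerald', 'by'] (min_width=14, slack=1)
Line 12: ['data'] (min_width=4, slack=11)

Answer: 2 1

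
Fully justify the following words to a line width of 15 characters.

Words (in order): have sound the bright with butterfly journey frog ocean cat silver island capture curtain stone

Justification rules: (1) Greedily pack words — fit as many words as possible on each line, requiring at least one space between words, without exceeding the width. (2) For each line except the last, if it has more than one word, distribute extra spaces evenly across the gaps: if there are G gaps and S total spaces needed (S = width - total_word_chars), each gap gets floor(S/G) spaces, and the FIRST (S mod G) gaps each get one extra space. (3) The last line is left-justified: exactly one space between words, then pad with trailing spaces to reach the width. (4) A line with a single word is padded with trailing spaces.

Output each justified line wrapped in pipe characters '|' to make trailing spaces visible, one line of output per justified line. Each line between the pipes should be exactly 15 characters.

Answer: |have  sound the|
|bright     with|
|butterfly      |
|journey    frog|
|ocean       cat|
|silver   island|
|capture curtain|
|stone          |

Derivation:
Line 1: ['have', 'sound', 'the'] (min_width=14, slack=1)
Line 2: ['bright', 'with'] (min_width=11, slack=4)
Line 3: ['butterfly'] (min_width=9, slack=6)
Line 4: ['journey', 'frog'] (min_width=12, slack=3)
Line 5: ['ocean', 'cat'] (min_width=9, slack=6)
Line 6: ['silver', 'island'] (min_width=13, slack=2)
Line 7: ['capture', 'curtain'] (min_width=15, slack=0)
Line 8: ['stone'] (min_width=5, slack=10)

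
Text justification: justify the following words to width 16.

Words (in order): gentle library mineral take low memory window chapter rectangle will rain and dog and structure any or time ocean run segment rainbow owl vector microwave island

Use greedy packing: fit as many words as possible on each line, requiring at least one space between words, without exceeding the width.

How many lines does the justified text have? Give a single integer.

Line 1: ['gentle', 'library'] (min_width=14, slack=2)
Line 2: ['mineral', 'take', 'low'] (min_width=16, slack=0)
Line 3: ['memory', 'window'] (min_width=13, slack=3)
Line 4: ['chapter'] (min_width=7, slack=9)
Line 5: ['rectangle', 'will'] (min_width=14, slack=2)
Line 6: ['rain', 'and', 'dog', 'and'] (min_width=16, slack=0)
Line 7: ['structure', 'any', 'or'] (min_width=16, slack=0)
Line 8: ['time', 'ocean', 'run'] (min_width=14, slack=2)
Line 9: ['segment', 'rainbow'] (min_width=15, slack=1)
Line 10: ['owl', 'vector'] (min_width=10, slack=6)
Line 11: ['microwave', 'island'] (min_width=16, slack=0)
Total lines: 11

Answer: 11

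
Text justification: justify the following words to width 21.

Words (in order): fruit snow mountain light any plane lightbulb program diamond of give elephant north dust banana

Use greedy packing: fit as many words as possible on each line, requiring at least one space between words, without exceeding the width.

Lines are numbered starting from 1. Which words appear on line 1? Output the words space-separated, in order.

Line 1: ['fruit', 'snow', 'mountain'] (min_width=19, slack=2)
Line 2: ['light', 'any', 'plane'] (min_width=15, slack=6)
Line 3: ['lightbulb', 'program'] (min_width=17, slack=4)
Line 4: ['diamond', 'of', 'give'] (min_width=15, slack=6)
Line 5: ['elephant', 'north', 'dust'] (min_width=19, slack=2)
Line 6: ['banana'] (min_width=6, slack=15)

Answer: fruit snow mountain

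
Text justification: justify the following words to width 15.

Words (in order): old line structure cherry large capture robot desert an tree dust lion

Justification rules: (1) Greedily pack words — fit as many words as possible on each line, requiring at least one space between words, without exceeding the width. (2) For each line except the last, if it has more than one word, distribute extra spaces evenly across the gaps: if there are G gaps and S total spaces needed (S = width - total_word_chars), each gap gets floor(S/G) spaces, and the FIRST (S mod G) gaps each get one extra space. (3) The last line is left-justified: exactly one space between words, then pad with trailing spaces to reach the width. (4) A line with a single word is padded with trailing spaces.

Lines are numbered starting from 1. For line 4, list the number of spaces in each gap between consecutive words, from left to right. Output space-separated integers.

Answer: 3

Derivation:
Line 1: ['old', 'line'] (min_width=8, slack=7)
Line 2: ['structure'] (min_width=9, slack=6)
Line 3: ['cherry', 'large'] (min_width=12, slack=3)
Line 4: ['capture', 'robot'] (min_width=13, slack=2)
Line 5: ['desert', 'an', 'tree'] (min_width=14, slack=1)
Line 6: ['dust', 'lion'] (min_width=9, slack=6)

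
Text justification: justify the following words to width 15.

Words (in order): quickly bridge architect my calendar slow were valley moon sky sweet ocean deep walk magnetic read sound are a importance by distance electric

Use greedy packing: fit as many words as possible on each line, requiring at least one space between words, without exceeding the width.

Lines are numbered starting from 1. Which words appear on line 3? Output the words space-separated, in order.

Answer: calendar slow

Derivation:
Line 1: ['quickly', 'bridge'] (min_width=14, slack=1)
Line 2: ['architect', 'my'] (min_width=12, slack=3)
Line 3: ['calendar', 'slow'] (min_width=13, slack=2)
Line 4: ['were', 'valley'] (min_width=11, slack=4)
Line 5: ['moon', 'sky', 'sweet'] (min_width=14, slack=1)
Line 6: ['ocean', 'deep', 'walk'] (min_width=15, slack=0)
Line 7: ['magnetic', 'read'] (min_width=13, slack=2)
Line 8: ['sound', 'are', 'a'] (min_width=11, slack=4)
Line 9: ['importance', 'by'] (min_width=13, slack=2)
Line 10: ['distance'] (min_width=8, slack=7)
Line 11: ['electric'] (min_width=8, slack=7)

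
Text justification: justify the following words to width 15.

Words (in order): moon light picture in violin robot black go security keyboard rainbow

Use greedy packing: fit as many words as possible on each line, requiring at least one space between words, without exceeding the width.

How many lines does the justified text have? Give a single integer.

Answer: 7

Derivation:
Line 1: ['moon', 'light'] (min_width=10, slack=5)
Line 2: ['picture', 'in'] (min_width=10, slack=5)
Line 3: ['violin', 'robot'] (min_width=12, slack=3)
Line 4: ['black', 'go'] (min_width=8, slack=7)
Line 5: ['security'] (min_width=8, slack=7)
Line 6: ['keyboard'] (min_width=8, slack=7)
Line 7: ['rainbow'] (min_width=7, slack=8)
Total lines: 7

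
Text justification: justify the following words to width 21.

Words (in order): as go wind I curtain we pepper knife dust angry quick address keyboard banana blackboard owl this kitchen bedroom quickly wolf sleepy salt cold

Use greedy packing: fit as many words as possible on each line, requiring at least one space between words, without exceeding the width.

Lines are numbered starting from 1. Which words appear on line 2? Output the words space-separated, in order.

Answer: we pepper knife dust

Derivation:
Line 1: ['as', 'go', 'wind', 'I', 'curtain'] (min_width=20, slack=1)
Line 2: ['we', 'pepper', 'knife', 'dust'] (min_width=20, slack=1)
Line 3: ['angry', 'quick', 'address'] (min_width=19, slack=2)
Line 4: ['keyboard', 'banana'] (min_width=15, slack=6)
Line 5: ['blackboard', 'owl', 'this'] (min_width=19, slack=2)
Line 6: ['kitchen', 'bedroom'] (min_width=15, slack=6)
Line 7: ['quickly', 'wolf', 'sleepy'] (min_width=19, slack=2)
Line 8: ['salt', 'cold'] (min_width=9, slack=12)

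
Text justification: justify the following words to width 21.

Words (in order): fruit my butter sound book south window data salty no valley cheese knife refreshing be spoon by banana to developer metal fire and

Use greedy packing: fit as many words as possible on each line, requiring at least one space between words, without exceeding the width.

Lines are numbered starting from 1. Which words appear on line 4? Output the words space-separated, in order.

Line 1: ['fruit', 'my', 'butter', 'sound'] (min_width=21, slack=0)
Line 2: ['book', 'south', 'window'] (min_width=17, slack=4)
Line 3: ['data', 'salty', 'no', 'valley'] (min_width=20, slack=1)
Line 4: ['cheese', 'knife'] (min_width=12, slack=9)
Line 5: ['refreshing', 'be', 'spoon'] (min_width=19, slack=2)
Line 6: ['by', 'banana', 'to'] (min_width=12, slack=9)
Line 7: ['developer', 'metal', 'fire'] (min_width=20, slack=1)
Line 8: ['and'] (min_width=3, slack=18)

Answer: cheese knife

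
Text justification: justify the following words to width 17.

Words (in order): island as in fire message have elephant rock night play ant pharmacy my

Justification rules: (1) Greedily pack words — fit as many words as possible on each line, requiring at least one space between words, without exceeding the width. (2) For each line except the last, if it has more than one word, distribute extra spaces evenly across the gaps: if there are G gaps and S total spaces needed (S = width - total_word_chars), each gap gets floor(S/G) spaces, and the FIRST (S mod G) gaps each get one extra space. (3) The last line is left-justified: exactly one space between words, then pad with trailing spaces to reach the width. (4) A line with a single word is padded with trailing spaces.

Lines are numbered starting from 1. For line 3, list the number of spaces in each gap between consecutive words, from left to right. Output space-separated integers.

Line 1: ['island', 'as', 'in', 'fire'] (min_width=17, slack=0)
Line 2: ['message', 'have'] (min_width=12, slack=5)
Line 3: ['elephant', 'rock'] (min_width=13, slack=4)
Line 4: ['night', 'play', 'ant'] (min_width=14, slack=3)
Line 5: ['pharmacy', 'my'] (min_width=11, slack=6)

Answer: 5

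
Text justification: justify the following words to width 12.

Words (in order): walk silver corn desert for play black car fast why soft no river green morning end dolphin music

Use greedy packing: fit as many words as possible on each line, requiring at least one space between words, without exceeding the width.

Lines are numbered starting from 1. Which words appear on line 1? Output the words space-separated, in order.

Answer: walk silver

Derivation:
Line 1: ['walk', 'silver'] (min_width=11, slack=1)
Line 2: ['corn', 'desert'] (min_width=11, slack=1)
Line 3: ['for', 'play'] (min_width=8, slack=4)
Line 4: ['black', 'car'] (min_width=9, slack=3)
Line 5: ['fast', 'why'] (min_width=8, slack=4)
Line 6: ['soft', 'no'] (min_width=7, slack=5)
Line 7: ['river', 'green'] (min_width=11, slack=1)
Line 8: ['morning', 'end'] (min_width=11, slack=1)
Line 9: ['dolphin'] (min_width=7, slack=5)
Line 10: ['music'] (min_width=5, slack=7)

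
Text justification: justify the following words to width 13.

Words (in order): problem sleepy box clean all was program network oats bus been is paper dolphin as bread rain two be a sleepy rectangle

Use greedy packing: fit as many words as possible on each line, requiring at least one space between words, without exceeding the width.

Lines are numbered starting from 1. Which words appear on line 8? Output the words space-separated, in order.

Answer: as bread rain

Derivation:
Line 1: ['problem'] (min_width=7, slack=6)
Line 2: ['sleepy', 'box'] (min_width=10, slack=3)
Line 3: ['clean', 'all', 'was'] (min_width=13, slack=0)
Line 4: ['program'] (min_width=7, slack=6)
Line 5: ['network', 'oats'] (min_width=12, slack=1)
Line 6: ['bus', 'been', 'is'] (min_width=11, slack=2)
Line 7: ['paper', 'dolphin'] (min_width=13, slack=0)
Line 8: ['as', 'bread', 'rain'] (min_width=13, slack=0)
Line 9: ['two', 'be', 'a'] (min_width=8, slack=5)
Line 10: ['sleepy'] (min_width=6, slack=7)
Line 11: ['rectangle'] (min_width=9, slack=4)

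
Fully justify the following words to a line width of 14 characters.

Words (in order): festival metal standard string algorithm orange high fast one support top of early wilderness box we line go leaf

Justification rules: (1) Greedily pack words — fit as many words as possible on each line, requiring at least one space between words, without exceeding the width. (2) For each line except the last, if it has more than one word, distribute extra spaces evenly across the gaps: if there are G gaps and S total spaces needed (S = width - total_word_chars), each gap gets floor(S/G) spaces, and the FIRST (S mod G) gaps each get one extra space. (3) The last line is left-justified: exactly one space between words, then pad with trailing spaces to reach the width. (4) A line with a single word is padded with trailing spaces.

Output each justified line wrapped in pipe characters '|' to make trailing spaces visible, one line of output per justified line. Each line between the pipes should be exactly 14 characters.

Line 1: ['festival', 'metal'] (min_width=14, slack=0)
Line 2: ['standard'] (min_width=8, slack=6)
Line 3: ['string'] (min_width=6, slack=8)
Line 4: ['algorithm'] (min_width=9, slack=5)
Line 5: ['orange', 'high'] (min_width=11, slack=3)
Line 6: ['fast', 'one'] (min_width=8, slack=6)
Line 7: ['support', 'top', 'of'] (min_width=14, slack=0)
Line 8: ['early'] (min_width=5, slack=9)
Line 9: ['wilderness', 'box'] (min_width=14, slack=0)
Line 10: ['we', 'line', 'go'] (min_width=10, slack=4)
Line 11: ['leaf'] (min_width=4, slack=10)

Answer: |festival metal|
|standard      |
|string        |
|algorithm     |
|orange    high|
|fast       one|
|support top of|
|early         |
|wilderness box|
|we   line   go|
|leaf          |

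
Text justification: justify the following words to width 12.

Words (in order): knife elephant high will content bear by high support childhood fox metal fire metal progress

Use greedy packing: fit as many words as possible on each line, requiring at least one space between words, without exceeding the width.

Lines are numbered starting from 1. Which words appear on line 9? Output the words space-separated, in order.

Answer: fire metal

Derivation:
Line 1: ['knife'] (min_width=5, slack=7)
Line 2: ['elephant'] (min_width=8, slack=4)
Line 3: ['high', 'will'] (min_width=9, slack=3)
Line 4: ['content', 'bear'] (min_width=12, slack=0)
Line 5: ['by', 'high'] (min_width=7, slack=5)
Line 6: ['support'] (min_width=7, slack=5)
Line 7: ['childhood'] (min_width=9, slack=3)
Line 8: ['fox', 'metal'] (min_width=9, slack=3)
Line 9: ['fire', 'metal'] (min_width=10, slack=2)
Line 10: ['progress'] (min_width=8, slack=4)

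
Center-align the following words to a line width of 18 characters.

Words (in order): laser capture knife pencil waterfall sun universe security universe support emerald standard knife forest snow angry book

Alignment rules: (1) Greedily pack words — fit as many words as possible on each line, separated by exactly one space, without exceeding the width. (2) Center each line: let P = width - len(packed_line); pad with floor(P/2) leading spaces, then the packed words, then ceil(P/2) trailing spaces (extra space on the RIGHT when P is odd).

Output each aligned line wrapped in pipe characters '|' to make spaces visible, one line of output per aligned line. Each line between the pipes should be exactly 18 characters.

Line 1: ['laser', 'capture'] (min_width=13, slack=5)
Line 2: ['knife', 'pencil'] (min_width=12, slack=6)
Line 3: ['waterfall', 'sun'] (min_width=13, slack=5)
Line 4: ['universe', 'security'] (min_width=17, slack=1)
Line 5: ['universe', 'support'] (min_width=16, slack=2)
Line 6: ['emerald', 'standard'] (min_width=16, slack=2)
Line 7: ['knife', 'forest', 'snow'] (min_width=17, slack=1)
Line 8: ['angry', 'book'] (min_width=10, slack=8)

Answer: |  laser capture   |
|   knife pencil   |
|  waterfall sun   |
|universe security |
| universe support |
| emerald standard |
|knife forest snow |
|    angry book    |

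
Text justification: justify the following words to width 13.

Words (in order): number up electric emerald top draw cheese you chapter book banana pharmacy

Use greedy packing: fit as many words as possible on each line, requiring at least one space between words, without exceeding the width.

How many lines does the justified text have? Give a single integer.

Answer: 7

Derivation:
Line 1: ['number', 'up'] (min_width=9, slack=4)
Line 2: ['electric'] (min_width=8, slack=5)
Line 3: ['emerald', 'top'] (min_width=11, slack=2)
Line 4: ['draw', 'cheese'] (min_width=11, slack=2)
Line 5: ['you', 'chapter'] (min_width=11, slack=2)
Line 6: ['book', 'banana'] (min_width=11, slack=2)
Line 7: ['pharmacy'] (min_width=8, slack=5)
Total lines: 7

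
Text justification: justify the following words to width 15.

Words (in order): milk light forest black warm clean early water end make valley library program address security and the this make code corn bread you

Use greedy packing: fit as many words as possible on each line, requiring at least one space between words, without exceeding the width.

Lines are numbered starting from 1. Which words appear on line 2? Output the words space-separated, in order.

Answer: forest black

Derivation:
Line 1: ['milk', 'light'] (min_width=10, slack=5)
Line 2: ['forest', 'black'] (min_width=12, slack=3)
Line 3: ['warm', 'clean'] (min_width=10, slack=5)
Line 4: ['early', 'water', 'end'] (min_width=15, slack=0)
Line 5: ['make', 'valley'] (min_width=11, slack=4)
Line 6: ['library', 'program'] (min_width=15, slack=0)
Line 7: ['address'] (min_width=7, slack=8)
Line 8: ['security', 'and'] (min_width=12, slack=3)
Line 9: ['the', 'this', 'make'] (min_width=13, slack=2)
Line 10: ['code', 'corn', 'bread'] (min_width=15, slack=0)
Line 11: ['you'] (min_width=3, slack=12)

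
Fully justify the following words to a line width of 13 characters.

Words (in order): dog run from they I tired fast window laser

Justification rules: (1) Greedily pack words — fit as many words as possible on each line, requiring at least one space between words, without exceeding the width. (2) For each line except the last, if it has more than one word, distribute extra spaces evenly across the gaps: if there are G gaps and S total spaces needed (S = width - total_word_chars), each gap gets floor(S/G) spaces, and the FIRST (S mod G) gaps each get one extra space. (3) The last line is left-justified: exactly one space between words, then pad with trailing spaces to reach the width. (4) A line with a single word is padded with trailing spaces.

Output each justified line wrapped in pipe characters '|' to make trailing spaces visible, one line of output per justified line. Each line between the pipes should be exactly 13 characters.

Answer: |dog  run from|
|they  I tired|
|fast   window|
|laser        |

Derivation:
Line 1: ['dog', 'run', 'from'] (min_width=12, slack=1)
Line 2: ['they', 'I', 'tired'] (min_width=12, slack=1)
Line 3: ['fast', 'window'] (min_width=11, slack=2)
Line 4: ['laser'] (min_width=5, slack=8)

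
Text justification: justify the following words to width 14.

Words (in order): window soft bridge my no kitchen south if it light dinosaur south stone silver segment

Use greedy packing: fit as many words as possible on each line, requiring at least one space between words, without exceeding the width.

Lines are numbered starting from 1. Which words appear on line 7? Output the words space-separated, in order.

Answer: segment

Derivation:
Line 1: ['window', 'soft'] (min_width=11, slack=3)
Line 2: ['bridge', 'my', 'no'] (min_width=12, slack=2)
Line 3: ['kitchen', 'south'] (min_width=13, slack=1)
Line 4: ['if', 'it', 'light'] (min_width=11, slack=3)
Line 5: ['dinosaur', 'south'] (min_width=14, slack=0)
Line 6: ['stone', 'silver'] (min_width=12, slack=2)
Line 7: ['segment'] (min_width=7, slack=7)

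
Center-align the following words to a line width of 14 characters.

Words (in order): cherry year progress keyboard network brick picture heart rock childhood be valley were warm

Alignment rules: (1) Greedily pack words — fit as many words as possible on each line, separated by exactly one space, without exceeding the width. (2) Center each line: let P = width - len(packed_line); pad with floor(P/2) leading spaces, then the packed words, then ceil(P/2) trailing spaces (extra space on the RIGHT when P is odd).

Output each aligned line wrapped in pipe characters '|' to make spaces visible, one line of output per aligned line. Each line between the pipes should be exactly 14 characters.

Line 1: ['cherry', 'year'] (min_width=11, slack=3)
Line 2: ['progress'] (min_width=8, slack=6)
Line 3: ['keyboard'] (min_width=8, slack=6)
Line 4: ['network', 'brick'] (min_width=13, slack=1)
Line 5: ['picture', 'heart'] (min_width=13, slack=1)
Line 6: ['rock', 'childhood'] (min_width=14, slack=0)
Line 7: ['be', 'valley', 'were'] (min_width=14, slack=0)
Line 8: ['warm'] (min_width=4, slack=10)

Answer: | cherry year  |
|   progress   |
|   keyboard   |
|network brick |
|picture heart |
|rock childhood|
|be valley were|
|     warm     |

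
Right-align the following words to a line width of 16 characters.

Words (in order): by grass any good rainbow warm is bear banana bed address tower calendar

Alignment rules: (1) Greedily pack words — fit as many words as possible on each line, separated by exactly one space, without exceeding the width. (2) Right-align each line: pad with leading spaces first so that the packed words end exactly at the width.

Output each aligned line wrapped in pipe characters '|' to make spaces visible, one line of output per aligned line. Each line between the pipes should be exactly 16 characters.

Line 1: ['by', 'grass', 'any'] (min_width=12, slack=4)
Line 2: ['good', 'rainbow'] (min_width=12, slack=4)
Line 3: ['warm', 'is', 'bear'] (min_width=12, slack=4)
Line 4: ['banana', 'bed'] (min_width=10, slack=6)
Line 5: ['address', 'tower'] (min_width=13, slack=3)
Line 6: ['calendar'] (min_width=8, slack=8)

Answer: |    by grass any|
|    good rainbow|
|    warm is bear|
|      banana bed|
|   address tower|
|        calendar|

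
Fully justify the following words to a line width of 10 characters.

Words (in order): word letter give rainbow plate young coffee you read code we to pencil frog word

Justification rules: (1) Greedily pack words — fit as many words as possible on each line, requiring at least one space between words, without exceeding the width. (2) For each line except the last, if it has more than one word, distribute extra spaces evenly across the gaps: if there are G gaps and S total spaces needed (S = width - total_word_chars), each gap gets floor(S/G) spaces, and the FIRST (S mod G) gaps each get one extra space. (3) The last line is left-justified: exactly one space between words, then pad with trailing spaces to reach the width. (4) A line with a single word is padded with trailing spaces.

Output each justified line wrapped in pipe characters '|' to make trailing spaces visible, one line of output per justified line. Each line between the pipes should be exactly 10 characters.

Answer: |word      |
|letter    |
|give      |
|rainbow   |
|plate     |
|young     |
|coffee you|
|read  code|
|we      to|
|pencil    |
|frog word |

Derivation:
Line 1: ['word'] (min_width=4, slack=6)
Line 2: ['letter'] (min_width=6, slack=4)
Line 3: ['give'] (min_width=4, slack=6)
Line 4: ['rainbow'] (min_width=7, slack=3)
Line 5: ['plate'] (min_width=5, slack=5)
Line 6: ['young'] (min_width=5, slack=5)
Line 7: ['coffee', 'you'] (min_width=10, slack=0)
Line 8: ['read', 'code'] (min_width=9, slack=1)
Line 9: ['we', 'to'] (min_width=5, slack=5)
Line 10: ['pencil'] (min_width=6, slack=4)
Line 11: ['frog', 'word'] (min_width=9, slack=1)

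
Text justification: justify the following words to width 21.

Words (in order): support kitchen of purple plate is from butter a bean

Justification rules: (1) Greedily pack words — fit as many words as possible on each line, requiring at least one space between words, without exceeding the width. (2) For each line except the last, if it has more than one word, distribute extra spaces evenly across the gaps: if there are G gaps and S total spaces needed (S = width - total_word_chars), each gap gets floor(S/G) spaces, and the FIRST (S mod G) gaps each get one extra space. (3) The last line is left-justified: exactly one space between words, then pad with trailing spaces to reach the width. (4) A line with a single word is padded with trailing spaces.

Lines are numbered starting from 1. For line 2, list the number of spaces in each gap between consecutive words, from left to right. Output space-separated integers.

Answer: 2 1 1

Derivation:
Line 1: ['support', 'kitchen', 'of'] (min_width=18, slack=3)
Line 2: ['purple', 'plate', 'is', 'from'] (min_width=20, slack=1)
Line 3: ['butter', 'a', 'bean'] (min_width=13, slack=8)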